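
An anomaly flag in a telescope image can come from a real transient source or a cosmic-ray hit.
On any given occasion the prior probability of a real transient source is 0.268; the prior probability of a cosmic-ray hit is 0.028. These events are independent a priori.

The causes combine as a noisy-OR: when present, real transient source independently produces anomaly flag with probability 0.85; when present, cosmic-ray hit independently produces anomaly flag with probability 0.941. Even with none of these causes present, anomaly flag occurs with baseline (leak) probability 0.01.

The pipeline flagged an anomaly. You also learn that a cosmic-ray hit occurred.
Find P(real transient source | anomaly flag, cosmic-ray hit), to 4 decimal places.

P(real transient source | anomaly flag, cosmic-ray hit) ≈ 0.2782

Under noisy-OR, P(anomaly flag | causes) = 1 − (1−0.01)·∏(1−qᵢ) over the active causes.
Numerator (weight on configurations with real transient source): 0.991239·0.268 = 0.265652
Normalizer over all consistent configurations: 0.94159·0.732 + 0.991239·0.268 = 0.954896
P(real transient source | anomaly flag, cosmic-ray hit) = 0.265652/0.954896 ≈ 0.2782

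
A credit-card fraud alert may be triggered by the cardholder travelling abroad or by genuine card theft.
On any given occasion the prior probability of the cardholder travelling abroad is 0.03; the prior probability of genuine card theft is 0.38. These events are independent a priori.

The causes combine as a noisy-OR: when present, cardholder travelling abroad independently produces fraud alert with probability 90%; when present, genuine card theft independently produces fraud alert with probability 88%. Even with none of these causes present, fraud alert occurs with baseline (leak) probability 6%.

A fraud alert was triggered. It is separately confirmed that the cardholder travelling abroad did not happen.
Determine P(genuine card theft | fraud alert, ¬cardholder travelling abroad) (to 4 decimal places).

P(genuine card theft | fraud alert, ¬cardholder travelling abroad) ≈ 0.9006

Under noisy-OR, P(fraud alert | causes) = 1 − (1−0.06)·∏(1−qᵢ) over the active causes.
Enumerate both values of genuine card theft and weight by the priors:
  P(fraud alert | ¬cardholder travelling abroad) = 0.06×0.62 + 0.8872×0.38
        = 0.037200 + 0.337136 = 0.374336
Keeping only the genuine card theft-present terms gives 0.337136, so
  P(genuine card theft | fraud alert, ¬cardholder travelling abroad) = 0.337136 / 0.374336 ≈ 0.9006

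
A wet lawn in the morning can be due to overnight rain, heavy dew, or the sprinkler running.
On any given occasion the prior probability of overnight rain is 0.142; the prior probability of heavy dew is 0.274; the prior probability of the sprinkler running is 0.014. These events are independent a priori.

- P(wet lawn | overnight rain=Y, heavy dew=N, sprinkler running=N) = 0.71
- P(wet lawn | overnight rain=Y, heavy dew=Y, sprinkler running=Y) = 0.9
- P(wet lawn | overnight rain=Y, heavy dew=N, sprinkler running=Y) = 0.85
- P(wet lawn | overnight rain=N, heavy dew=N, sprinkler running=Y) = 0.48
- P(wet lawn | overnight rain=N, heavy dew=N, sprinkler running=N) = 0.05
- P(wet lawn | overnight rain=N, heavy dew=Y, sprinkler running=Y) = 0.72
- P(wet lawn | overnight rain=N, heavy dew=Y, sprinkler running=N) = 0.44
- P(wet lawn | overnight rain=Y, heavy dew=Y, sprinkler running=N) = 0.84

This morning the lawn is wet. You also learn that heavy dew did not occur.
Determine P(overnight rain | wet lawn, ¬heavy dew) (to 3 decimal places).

P(overnight rain | wet lawn, ¬heavy dew) ≈ 0.678

P(wet lawn | ¬heavy dew) = 0.05·0.858·0.986 + 0.48·0.858·0.014 + 0.71·0.142·0.986 + 0.85·0.142·0.014 = 0.042299 + 0.005766 + 0.099409 + 0.001690 = 0.149164
Of this, 0.101099 comes from 0.099409 + 0.001690 (the overnight rain=true cases).
So P(overnight rain | wet lawn, ¬heavy dew) = 0.101099/0.149164 ≈ 0.678.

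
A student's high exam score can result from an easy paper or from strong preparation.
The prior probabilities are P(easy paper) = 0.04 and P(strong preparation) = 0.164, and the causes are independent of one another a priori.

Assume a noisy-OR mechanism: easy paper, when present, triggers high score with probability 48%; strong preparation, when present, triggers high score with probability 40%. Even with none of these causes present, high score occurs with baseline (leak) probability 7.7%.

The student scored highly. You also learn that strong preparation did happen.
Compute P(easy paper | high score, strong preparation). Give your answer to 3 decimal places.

P(easy paper | high score, strong preparation) ≈ 0.062

Under noisy-OR, P(high score | causes) = 1 − (1−0.077)·∏(1−qᵢ) over the active causes.
P(high score | strong preparation) = 0.4462·0.96 + 0.712024·0.04 = 0.428352 + 0.028481 = 0.456833
The easy paper-present share is 0.712024·0.04 = 0.028481.
So P(easy paper | high score, strong preparation) = 0.028481/0.456833 ≈ 0.062.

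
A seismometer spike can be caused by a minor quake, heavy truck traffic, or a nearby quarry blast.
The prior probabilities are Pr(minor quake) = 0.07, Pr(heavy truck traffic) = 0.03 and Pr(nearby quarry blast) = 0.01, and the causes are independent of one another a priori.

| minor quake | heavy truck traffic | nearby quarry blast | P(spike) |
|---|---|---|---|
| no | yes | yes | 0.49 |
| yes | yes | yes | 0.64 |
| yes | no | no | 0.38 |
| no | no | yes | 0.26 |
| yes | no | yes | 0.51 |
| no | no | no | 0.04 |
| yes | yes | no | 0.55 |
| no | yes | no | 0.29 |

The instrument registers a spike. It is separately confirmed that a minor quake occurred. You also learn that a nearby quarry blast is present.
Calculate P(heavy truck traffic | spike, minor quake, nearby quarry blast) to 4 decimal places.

Numerator (weight on configurations with heavy truck traffic): 0.64*0.03 = 0.019200
Normalizer over all consistent configurations: 0.51*0.97 + 0.64*0.03 = 0.513900
Posterior = 0.019200 / 0.513900 ≈ 0.0374

P(heavy truck traffic | spike, minor quake, nearby quarry blast) ≈ 0.0374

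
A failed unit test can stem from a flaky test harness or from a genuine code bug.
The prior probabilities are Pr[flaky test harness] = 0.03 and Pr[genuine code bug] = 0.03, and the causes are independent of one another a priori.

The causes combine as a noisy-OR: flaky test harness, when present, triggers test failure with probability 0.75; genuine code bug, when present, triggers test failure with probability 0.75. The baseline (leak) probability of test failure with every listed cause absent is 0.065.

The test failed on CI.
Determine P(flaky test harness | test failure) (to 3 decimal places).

P(flaky test harness | test failure) ≈ 0.217

Under noisy-OR, P(test failure | causes) = 1 − (1−0.065)·∏(1−qᵢ) over the active causes.
P(test failure) = 0.065·0.97·0.97 + 0.76625·0.97·0.03 + 0.76625·0.03·0.97 + 0.941562·0.03·0.03 = 0.061158 + 0.022298 + 0.022298 + 0.000847 = 0.106601
Of this, 0.023145 comes from 0.022298 + 0.000847 (the flaky test harness=true cases).
So P(flaky test harness | test failure) = 0.023145/0.106601 ≈ 0.217.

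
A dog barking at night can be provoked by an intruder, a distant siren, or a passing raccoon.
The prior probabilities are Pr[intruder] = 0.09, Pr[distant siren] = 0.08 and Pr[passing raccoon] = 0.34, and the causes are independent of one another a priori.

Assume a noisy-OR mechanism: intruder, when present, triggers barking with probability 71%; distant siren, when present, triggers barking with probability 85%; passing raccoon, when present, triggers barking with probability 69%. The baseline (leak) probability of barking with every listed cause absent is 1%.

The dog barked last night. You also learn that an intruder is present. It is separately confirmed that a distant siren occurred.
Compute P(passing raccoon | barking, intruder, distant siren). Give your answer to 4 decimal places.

P(passing raccoon | barking, intruder, distant siren) ≈ 0.3469

Under noisy-OR, P(barking | causes) = 1 − (1−0.01)·∏(1−qᵢ) over the active causes.
Enumerate both values of passing raccoon and weight by the priors:
  P(barking | intruder, distant siren) = 0.956935·0.66 + 0.98665·0.34
        = 0.631577 + 0.335461 = 0.967038
Configurations with passing raccoon contribute 0.335461, so
  P(passing raccoon | barking, intruder, distant siren) = 0.335461 / 0.967038 ≈ 0.3469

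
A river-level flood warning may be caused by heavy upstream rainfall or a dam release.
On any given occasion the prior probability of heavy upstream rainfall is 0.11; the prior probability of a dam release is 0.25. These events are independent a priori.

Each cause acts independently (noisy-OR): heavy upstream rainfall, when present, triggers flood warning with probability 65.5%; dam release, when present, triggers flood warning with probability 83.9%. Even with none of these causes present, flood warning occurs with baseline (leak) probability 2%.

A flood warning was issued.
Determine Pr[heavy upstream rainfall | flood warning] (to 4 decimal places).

Pr[heavy upstream rainfall | flood warning] ≈ 0.2865

Under noisy-OR, P(flood warning | causes) = 1 − (1−0.02)·∏(1−qᵢ) over the active causes.
Weight on heavy upstream rainfall=true, given the evidence: 0.054607 + 0.026003 = 0.080610
Denominator P(flood warning): 0.02*0.89*0.75 + 0.84222*0.89*0.25 + 0.6619*0.11*0.75 + 0.945566*0.11*0.25 = 0.281354
P(heavy upstream rainfall | flood warning) = 0.080610/0.281354 ≈ 0.2865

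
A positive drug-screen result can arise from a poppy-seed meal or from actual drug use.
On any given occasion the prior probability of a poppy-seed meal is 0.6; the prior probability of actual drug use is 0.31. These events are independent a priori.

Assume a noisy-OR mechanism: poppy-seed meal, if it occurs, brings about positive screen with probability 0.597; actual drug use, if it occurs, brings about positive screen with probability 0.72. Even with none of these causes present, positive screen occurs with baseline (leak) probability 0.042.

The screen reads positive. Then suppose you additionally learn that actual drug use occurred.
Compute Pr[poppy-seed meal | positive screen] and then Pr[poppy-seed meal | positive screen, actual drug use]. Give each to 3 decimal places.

Under noisy-OR, P(positive screen | causes) = 1 − (1−0.042)·∏(1−qᵢ) over the active causes.
Weight on poppy-seed meal=true, given the evidence: 0.254165 + 0.165893 = 0.420058
The normalizing constant is 0.042*0.4*0.69 + 0.73176*0.4*0.31 + 0.613926*0.6*0.69 + 0.891899*0.6*0.31 = 0.522388
Posterior = 0.420058 / 0.522388 ≈ 0.804

With the extra evidence:
For the numerator, keep only poppy-seed meal=true terms: 0.891899·0.6 = 0.535139
Denominator P(positive screen | actual drug use): 0.73176·0.4 + 0.891899·0.6 = 0.827843
P(poppy-seed meal | positive screen, actual drug use) = 0.535139/0.827843 ≈ 0.646
Conditioning on actual drug use lowers the posterior on poppy-seed meal: the classic explaining-away effect in a common-effect structure.

Pr[poppy-seed meal | positive screen] ≈ 0.804; Pr[poppy-seed meal | positive screen, actual drug use] ≈ 0.646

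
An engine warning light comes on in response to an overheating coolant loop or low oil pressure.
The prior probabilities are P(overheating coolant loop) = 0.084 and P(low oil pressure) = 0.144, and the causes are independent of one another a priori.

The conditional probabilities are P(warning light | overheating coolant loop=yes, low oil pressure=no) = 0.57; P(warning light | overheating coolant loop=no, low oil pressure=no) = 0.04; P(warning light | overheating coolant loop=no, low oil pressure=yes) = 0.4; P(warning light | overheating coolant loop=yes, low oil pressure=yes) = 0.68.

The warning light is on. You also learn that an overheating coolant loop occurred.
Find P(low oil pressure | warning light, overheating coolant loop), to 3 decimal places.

P(low oil pressure | warning light, overheating coolant loop) ≈ 0.167

Numerator (weight on configurations with low oil pressure): 0.68*0.144 = 0.097920
Denominator P(warning light | overheating coolant loop): 0.57*0.856 + 0.68*0.144 = 0.585840
P(low oil pressure | warning light, overheating coolant loop) = 0.097920/0.585840 ≈ 0.167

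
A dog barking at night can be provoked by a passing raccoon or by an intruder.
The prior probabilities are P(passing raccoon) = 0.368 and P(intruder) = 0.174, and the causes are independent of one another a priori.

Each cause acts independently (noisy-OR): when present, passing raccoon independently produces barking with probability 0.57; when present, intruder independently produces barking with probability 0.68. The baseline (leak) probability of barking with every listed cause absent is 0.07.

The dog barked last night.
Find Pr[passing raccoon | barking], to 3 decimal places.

Pr[passing raccoon | barking] ≈ 0.677

Under noisy-OR, P(barking | causes) = 1 − (1−0.07)·∏(1−qᵢ) over the active causes.
P(barking) = 0.07*0.632*0.826 + 0.7024*0.632*0.174 + 0.6001*0.368*0.826 + 0.872032*0.368*0.174 = 0.036542 + 0.077242 + 0.182411 + 0.055838 = 0.352033
Of this, 0.238249 comes from 0.182411 + 0.055838 (the passing raccoon=true cases).
Hence the posterior is 0.238249/0.352033 ≈ 0.677.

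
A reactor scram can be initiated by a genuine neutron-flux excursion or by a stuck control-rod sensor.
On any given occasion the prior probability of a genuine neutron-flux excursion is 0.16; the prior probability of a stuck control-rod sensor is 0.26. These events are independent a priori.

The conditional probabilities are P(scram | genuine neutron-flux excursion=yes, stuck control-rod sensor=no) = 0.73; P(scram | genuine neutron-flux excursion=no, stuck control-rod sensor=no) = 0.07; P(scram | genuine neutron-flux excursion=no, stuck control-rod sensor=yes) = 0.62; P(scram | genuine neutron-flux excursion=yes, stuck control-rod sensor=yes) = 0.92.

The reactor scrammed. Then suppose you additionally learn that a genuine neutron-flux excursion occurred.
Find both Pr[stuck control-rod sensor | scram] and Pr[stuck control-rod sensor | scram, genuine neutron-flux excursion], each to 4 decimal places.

Pr[stuck control-rod sensor | scram] ≈ 0.5720; Pr[stuck control-rod sensor | scram, genuine neutron-flux excursion] ≈ 0.3069

P(scram) = 0.07×0.84×0.74 + 0.62×0.84×0.26 + 0.73×0.16×0.74 + 0.92×0.16×0.26 = 0.043512 + 0.135408 + 0.086432 + 0.038272 = 0.303624
Restricting to configurations with stuck control-rod sensor present: 0.135408 + 0.038272 = 0.173680.
P(stuck control-rod sensor | scram) = 0.173680 / 0.303624 ≈ 0.5720

Now also conditioning on genuine neutron-flux excursion=true:
Enumerate both values of stuck control-rod sensor and weight by the priors:
  P(scram | genuine neutron-flux excursion) = 0.73·0.74 + 0.92·0.26
        = 0.540200 + 0.239200 = 0.779400
Configurations with stuck control-rod sensor contribute 0.239200, so
  P(stuck control-rod sensor | scram, genuine neutron-flux excursion) = 0.239200 / 0.779400 ≈ 0.3069
The drop from 0.5720 to 0.3069 is the explaining-away (discounting) effect.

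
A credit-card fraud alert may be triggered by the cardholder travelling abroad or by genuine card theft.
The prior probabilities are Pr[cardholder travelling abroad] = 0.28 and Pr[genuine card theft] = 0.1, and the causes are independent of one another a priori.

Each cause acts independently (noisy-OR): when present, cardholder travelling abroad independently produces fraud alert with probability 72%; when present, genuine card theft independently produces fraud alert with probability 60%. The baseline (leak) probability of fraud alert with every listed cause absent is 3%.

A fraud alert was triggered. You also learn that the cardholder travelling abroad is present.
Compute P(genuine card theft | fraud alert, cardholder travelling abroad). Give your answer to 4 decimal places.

P(genuine card theft | fraud alert, cardholder travelling abroad) ≈ 0.1197

Under noisy-OR, P(fraud alert | causes) = 1 − (1−0.03)·∏(1−qᵢ) over the active causes.
Sum P(fraud alert|·) weighted by the priors over both values of genuine card theft:
  P(fraud alert | cardholder travelling abroad) = 0.7284·0.9 + 0.89136·0.1
        = 0.655560 + 0.089136 = 0.744696
The terms with genuine card theft present sum to 0.089136, so
  P(genuine card theft | fraud alert, cardholder travelling abroad) = 0.089136 / 0.744696 ≈ 0.1197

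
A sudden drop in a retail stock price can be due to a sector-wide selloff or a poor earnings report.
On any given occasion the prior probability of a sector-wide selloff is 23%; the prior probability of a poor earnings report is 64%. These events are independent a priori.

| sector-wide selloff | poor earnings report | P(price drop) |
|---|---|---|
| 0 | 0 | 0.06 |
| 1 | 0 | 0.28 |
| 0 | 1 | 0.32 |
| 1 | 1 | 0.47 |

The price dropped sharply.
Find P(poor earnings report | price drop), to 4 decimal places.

P(poor earnings report | price drop) ≈ 0.8507

Weight on poor earnings report=true, given the evidence: 0.157696 + 0.069184 = 0.226880
Normalizer over all consistent configurations: 0.06*0.77*0.36 + 0.32*0.77*0.64 + 0.28*0.23*0.36 + 0.47*0.23*0.64 = 0.266696
Posterior = 0.226880 / 0.266696 ≈ 0.8507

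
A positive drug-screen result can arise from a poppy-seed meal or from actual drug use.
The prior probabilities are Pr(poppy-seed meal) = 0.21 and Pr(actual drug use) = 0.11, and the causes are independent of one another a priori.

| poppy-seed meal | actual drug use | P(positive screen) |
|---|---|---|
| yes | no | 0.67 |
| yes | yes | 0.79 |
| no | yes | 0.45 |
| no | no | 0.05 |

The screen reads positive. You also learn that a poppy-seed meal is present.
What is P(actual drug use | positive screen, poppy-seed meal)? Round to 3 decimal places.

P(actual drug use | positive screen, poppy-seed meal) ≈ 0.127

P(positive screen | poppy-seed meal) = 0.67·0.89 + 0.79·0.11 = 0.596300 + 0.086900 = 0.683200
The actual drug use-present share is 0.79·0.11 = 0.086900.
So P(actual drug use | positive screen, poppy-seed meal) = 0.086900/0.683200 ≈ 0.127.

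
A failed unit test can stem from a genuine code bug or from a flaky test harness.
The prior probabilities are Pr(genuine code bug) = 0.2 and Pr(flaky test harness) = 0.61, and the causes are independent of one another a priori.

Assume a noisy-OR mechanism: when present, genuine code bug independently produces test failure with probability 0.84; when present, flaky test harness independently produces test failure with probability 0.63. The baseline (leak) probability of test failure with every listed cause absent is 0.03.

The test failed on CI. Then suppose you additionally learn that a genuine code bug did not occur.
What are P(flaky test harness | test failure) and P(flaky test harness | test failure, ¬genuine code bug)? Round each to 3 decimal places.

Under noisy-OR, P(test failure | causes) = 1 − (1−0.03)·∏(1−qᵢ) over the active causes.
P(test failure) = 0.03·0.8·0.39 + 0.6411·0.8·0.61 + 0.8448·0.2·0.39 + 0.942576·0.2·0.61 = 0.009360 + 0.312857 + 0.065894 + 0.114994 = 0.503105
Restricting to configurations with flaky test harness present: 0.312857 + 0.114994 = 0.427851.
P(flaky test harness | test failure) = 0.427851 / 0.503105 ≈ 0.850

Now also conditioning on genuine code bug≠true:
P(test failure | ¬genuine code bug) = 0.03*0.39 + 0.6411*0.61 = 0.011700 + 0.391071 = 0.402771
The flaky test harness-present share is 0.6411*0.61 = 0.391071.
So P(flaky test harness | test failure, ¬genuine code bug) = 0.391071/0.402771 ≈ 0.971.
With genuine code bug excluded, flaky test harness must carry more of the explanatory weight for the test failure.

P(flaky test harness | test failure) ≈ 0.850; P(flaky test harness | test failure, ¬genuine code bug) ≈ 0.971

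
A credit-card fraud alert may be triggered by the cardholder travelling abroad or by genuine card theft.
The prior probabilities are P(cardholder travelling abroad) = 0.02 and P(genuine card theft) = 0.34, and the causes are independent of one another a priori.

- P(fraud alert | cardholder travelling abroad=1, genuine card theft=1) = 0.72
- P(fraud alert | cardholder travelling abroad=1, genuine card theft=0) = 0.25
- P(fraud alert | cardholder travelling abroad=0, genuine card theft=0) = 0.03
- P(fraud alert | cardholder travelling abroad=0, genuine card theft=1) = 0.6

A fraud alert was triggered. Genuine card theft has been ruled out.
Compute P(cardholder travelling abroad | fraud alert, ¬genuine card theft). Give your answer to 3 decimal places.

By total probability over both values of cardholder travelling abroad:
  P(fraud alert | ¬genuine card theft) = 0.03*0.98 + 0.25*0.02
        = 0.029400 + 0.005000 = 0.034400
The terms with cardholder travelling abroad present sum to 0.005000, so
  P(cardholder travelling abroad | fraud alert, ¬genuine card theft) = 0.005000 / 0.034400 ≈ 0.145

P(cardholder travelling abroad | fraud alert, ¬genuine card theft) ≈ 0.145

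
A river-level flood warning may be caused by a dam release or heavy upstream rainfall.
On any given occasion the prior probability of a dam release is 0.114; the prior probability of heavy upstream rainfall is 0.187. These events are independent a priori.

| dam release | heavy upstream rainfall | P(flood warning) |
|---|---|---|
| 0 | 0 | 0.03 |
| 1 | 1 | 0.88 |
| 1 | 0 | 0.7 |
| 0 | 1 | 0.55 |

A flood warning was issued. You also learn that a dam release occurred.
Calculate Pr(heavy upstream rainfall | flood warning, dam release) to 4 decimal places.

Pr(heavy upstream rainfall | flood warning, dam release) ≈ 0.2243

For the numerator, keep only heavy upstream rainfall=true terms: 0.88*0.187 = 0.164560
The normalizing constant is 0.7*0.813 + 0.88*0.187 = 0.733660
Posterior = 0.164560 / 0.733660 ≈ 0.2243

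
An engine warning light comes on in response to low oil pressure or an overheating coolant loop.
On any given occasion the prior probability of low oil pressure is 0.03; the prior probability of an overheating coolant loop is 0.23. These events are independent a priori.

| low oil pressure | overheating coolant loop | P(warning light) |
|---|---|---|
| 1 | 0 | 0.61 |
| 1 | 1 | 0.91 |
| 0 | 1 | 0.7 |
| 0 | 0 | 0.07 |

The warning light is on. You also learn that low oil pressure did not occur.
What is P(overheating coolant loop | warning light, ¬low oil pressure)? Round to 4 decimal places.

Numerator (weight on configurations with overheating coolant loop): 0.7×0.23 = 0.161000
Denominator P(warning light | ¬low oil pressure): 0.07×0.77 + 0.7×0.23 = 0.214900
P(overheating coolant loop | warning light, ¬low oil pressure) = 0.161000/0.214900 ≈ 0.7492

P(overheating coolant loop | warning light, ¬low oil pressure) ≈ 0.7492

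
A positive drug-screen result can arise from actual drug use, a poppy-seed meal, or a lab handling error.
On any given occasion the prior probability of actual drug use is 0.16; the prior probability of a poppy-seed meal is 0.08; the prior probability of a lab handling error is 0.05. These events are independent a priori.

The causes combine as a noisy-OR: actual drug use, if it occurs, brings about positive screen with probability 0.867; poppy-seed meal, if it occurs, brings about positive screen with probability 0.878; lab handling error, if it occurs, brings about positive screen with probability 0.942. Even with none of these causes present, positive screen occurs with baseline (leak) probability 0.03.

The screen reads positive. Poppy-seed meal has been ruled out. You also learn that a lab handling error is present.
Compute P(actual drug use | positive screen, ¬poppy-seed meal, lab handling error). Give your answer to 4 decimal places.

Under noisy-OR, P(positive screen | causes) = 1 − (1−0.03)·∏(1−qᵢ) over the active causes.
P(positive screen | ¬poppy-seed meal, lab handling error) = 0.94374·0.84 + 0.992517·0.16 = 0.792742 + 0.158803 = 0.951545
Restricting to configurations with actual drug use present: 0.992517·0.16 = 0.158803.
So P(actual drug use | positive screen, ¬poppy-seed meal, lab handling error) = 0.158803/0.951545 ≈ 0.1669.

P(actual drug use | positive screen, ¬poppy-seed meal, lab handling error) ≈ 0.1669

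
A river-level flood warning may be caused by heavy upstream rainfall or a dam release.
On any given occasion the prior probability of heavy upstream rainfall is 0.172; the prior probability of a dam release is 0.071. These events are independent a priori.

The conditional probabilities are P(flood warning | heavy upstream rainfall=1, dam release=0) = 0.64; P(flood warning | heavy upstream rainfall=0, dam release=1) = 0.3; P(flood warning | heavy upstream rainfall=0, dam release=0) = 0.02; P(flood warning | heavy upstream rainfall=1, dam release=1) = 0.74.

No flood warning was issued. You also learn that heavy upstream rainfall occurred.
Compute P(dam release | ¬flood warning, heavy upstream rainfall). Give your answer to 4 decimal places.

Sum P(¬flood warning|·) weighted by the priors over both values of dam release:
  P(¬flood warning | heavy upstream rainfall) = 0.36·0.929 + 0.26·0.071
        = 0.334440 + 0.018460 = 0.352900
The terms with dam release present sum to 0.018460, so
  P(dam release | ¬flood warning, heavy upstream rainfall) = 0.018460 / 0.352900 ≈ 0.0523

P(dam release | ¬flood warning, heavy upstream rainfall) ≈ 0.0523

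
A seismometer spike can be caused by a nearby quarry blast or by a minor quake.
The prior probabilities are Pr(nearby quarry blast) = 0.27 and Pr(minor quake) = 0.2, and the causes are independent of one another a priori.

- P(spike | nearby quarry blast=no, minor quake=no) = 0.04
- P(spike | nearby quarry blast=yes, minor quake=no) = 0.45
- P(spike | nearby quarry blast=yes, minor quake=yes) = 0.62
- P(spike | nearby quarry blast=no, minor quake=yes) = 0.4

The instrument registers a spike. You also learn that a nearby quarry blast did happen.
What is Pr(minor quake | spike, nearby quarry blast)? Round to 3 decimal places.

Pr(minor quake | spike, nearby quarry blast) ≈ 0.256

P(spike | nearby quarry blast) = 0.45·0.8 + 0.62·0.2 = 0.360000 + 0.124000 = 0.484000
The minor quake-present share is 0.62·0.2 = 0.124000.
So P(minor quake | spike, nearby quarry blast) = 0.124000/0.484000 ≈ 0.256.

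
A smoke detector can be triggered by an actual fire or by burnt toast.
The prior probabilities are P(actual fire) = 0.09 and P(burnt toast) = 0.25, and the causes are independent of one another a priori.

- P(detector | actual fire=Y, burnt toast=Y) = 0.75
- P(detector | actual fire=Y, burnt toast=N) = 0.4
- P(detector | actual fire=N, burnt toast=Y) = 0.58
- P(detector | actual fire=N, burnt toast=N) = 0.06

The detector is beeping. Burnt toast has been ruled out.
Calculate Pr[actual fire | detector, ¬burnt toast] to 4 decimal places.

For the numerator, keep only actual fire=true terms: 0.4*0.09 = 0.036000
The normalizing constant is 0.06*0.91 + 0.4*0.09 = 0.090600
P(actual fire | detector, ¬burnt toast) = 0.036000/0.090600 ≈ 0.3974

Pr[actual fire | detector, ¬burnt toast] ≈ 0.3974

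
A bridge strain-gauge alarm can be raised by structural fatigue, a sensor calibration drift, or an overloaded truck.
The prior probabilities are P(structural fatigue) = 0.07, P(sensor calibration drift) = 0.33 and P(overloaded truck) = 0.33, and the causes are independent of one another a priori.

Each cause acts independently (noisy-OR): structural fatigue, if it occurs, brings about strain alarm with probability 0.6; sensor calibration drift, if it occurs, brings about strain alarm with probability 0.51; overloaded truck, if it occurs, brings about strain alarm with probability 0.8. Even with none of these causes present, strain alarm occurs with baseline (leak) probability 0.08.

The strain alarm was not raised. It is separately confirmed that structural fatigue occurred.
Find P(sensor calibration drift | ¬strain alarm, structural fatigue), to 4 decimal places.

P(sensor calibration drift | ¬strain alarm, structural fatigue) ≈ 0.1944

Under noisy-OR, P(strain alarm | causes) = 1 − (1−0.08)·∏(1−qᵢ) over the active causes.
Enumerate the 4 (sensor calibration drift, overloaded truck) configurations and weight by the priors:
  P(¬strain alarm | structural fatigue) = 0.368·0.67·0.67 + 0.0736·0.67·0.33 + 0.18032·0.33·0.67 + 0.036064·0.33·0.33
        = 0.165195 + 0.016273 + 0.039869 + 0.003927 = 0.225264
The terms with sensor calibration drift present sum to 0.043796, so
  P(sensor calibration drift | ¬strain alarm, structural fatigue) = 0.043796 / 0.225264 ≈ 0.1944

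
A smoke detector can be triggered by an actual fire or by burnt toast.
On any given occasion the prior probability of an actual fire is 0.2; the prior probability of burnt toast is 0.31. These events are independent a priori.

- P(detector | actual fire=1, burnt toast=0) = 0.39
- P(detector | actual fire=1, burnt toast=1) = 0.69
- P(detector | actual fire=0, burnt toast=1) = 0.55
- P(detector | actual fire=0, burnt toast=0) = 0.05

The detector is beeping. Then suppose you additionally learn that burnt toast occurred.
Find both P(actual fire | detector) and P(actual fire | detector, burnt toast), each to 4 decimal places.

Weight on actual fire=true, given the evidence: 0.053820 + 0.042780 = 0.096600
Denominator P(detector): 0.05×0.8×0.69 + 0.55×0.8×0.31 + 0.39×0.2×0.69 + 0.69×0.2×0.31 = 0.260600
Posterior = 0.096600 / 0.260600 ≈ 0.3707

With the extra evidence:
By total probability over both values of actual fire:
  P(detector | burnt toast) = 0.55·0.8 + 0.69·0.2
        = 0.440000 + 0.138000 = 0.578000
Keeping only the actual fire-present terms gives 0.138000, so
  P(actual fire | detector, burnt toast) = 0.138000 / 0.578000 ≈ 0.2388
This is intercausal reasoning (explaining away): once burnt toast accounts for the detector, actual fire becomes less likely.

P(actual fire | detector) ≈ 0.3707; P(actual fire | detector, burnt toast) ≈ 0.2388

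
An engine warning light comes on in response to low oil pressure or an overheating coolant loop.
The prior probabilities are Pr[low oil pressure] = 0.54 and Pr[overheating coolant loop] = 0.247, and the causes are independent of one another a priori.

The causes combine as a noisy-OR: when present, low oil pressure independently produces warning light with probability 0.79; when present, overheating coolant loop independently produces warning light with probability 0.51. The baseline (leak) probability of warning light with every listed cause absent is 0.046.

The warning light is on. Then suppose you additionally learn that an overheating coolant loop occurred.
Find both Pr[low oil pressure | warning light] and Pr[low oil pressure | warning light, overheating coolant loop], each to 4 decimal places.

Pr[low oil pressure | warning light] ≈ 0.8535; Pr[low oil pressure | warning light, overheating coolant loop] ≈ 0.6653

Under noisy-OR, P(warning light | causes) = 1 − (1−0.046)·∏(1−qᵢ) over the active causes.
P(warning light) = 0.046×0.46×0.753 + 0.53254×0.46×0.247 + 0.79966×0.54×0.753 + 0.901833×0.54×0.247 = 0.015933 + 0.060507 + 0.325158 + 0.120286 = 0.521884
The low oil pressure-present share is 0.325158 + 0.120286 = 0.445444.
Hence the posterior is 0.445444/0.521884 ≈ 0.8535.

Now condition on the additional information:
P(warning light | overheating coolant loop) = 0.53254*0.46 + 0.901833*0.54 = 0.244968 + 0.486990 = 0.731958
The low oil pressure-present share is 0.901833*0.54 = 0.486990.
P(low oil pressure | warning light, overheating coolant loop) = 0.486990 / 0.731958 ≈ 0.6653
Conditioning on overheating coolant loop lowers the posterior on low oil pressure: the classic explaining-away effect in a common-effect structure.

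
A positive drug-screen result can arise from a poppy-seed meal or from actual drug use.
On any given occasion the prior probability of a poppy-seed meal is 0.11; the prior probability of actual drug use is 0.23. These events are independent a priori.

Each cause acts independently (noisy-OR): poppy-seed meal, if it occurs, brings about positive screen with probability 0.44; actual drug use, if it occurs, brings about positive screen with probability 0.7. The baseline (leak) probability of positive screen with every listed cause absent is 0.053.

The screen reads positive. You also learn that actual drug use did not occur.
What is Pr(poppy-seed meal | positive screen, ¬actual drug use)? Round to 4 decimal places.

Pr(poppy-seed meal | positive screen, ¬actual drug use) ≈ 0.5227

Under noisy-OR, P(positive screen | causes) = 1 − (1−0.053)·∏(1−qᵢ) over the active causes.
For the numerator, keep only poppy-seed meal=true terms: 0.46968*0.11 = 0.051665
The normalizing constant is 0.053*0.89 + 0.46968*0.11 = 0.098835
Posterior = 0.051665 / 0.098835 ≈ 0.5227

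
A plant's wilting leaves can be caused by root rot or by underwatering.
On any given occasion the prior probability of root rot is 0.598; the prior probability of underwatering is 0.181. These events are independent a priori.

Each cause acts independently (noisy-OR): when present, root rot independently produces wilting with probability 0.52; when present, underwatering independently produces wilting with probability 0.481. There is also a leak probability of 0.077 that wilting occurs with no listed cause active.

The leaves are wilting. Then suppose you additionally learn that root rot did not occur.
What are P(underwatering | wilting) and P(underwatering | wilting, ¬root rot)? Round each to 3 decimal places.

P(underwatering | wilting) ≈ 0.289; P(underwatering | wilting, ¬root rot) ≈ 0.599

Under noisy-OR, P(wilting | causes) = 1 − (1−0.077)·∏(1−qᵢ) over the active causes.
Enumerate the 4 (root rot, underwatering) configurations and weight by the priors:
  P(wilting) = 0.077×0.402×0.819 + 0.520963×0.402×0.181 + 0.55696×0.598×0.819 + 0.770062×0.598×0.181
        = 0.025351 + 0.037906 + 0.272778 + 0.083350 = 0.419385
Configurations with underwatering contribute 0.121256, so
  P(underwatering | wilting) = 0.121256 / 0.419385 ≈ 0.289

Now also conditioning on root rot≠true:
P(wilting | ¬root rot) = 0.077*0.819 + 0.520963*0.181 = 0.063063 + 0.094294 = 0.157357
The underwatering-present share is 0.520963*0.181 = 0.094294.
So P(underwatering | wilting, ¬root rot) = 0.094294/0.157357 ≈ 0.599.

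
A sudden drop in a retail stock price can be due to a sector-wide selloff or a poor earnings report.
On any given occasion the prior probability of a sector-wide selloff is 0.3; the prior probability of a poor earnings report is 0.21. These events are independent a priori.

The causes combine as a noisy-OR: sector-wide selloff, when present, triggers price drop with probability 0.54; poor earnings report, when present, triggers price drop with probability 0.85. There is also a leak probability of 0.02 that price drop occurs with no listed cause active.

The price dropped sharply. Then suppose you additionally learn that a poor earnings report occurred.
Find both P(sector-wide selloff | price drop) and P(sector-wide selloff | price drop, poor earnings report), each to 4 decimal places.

P(sector-wide selloff | price drop) ≈ 0.5806; P(sector-wide selloff | price drop, poor earnings report) ≈ 0.3190

Under noisy-OR, P(price drop | causes) = 1 − (1−0.02)·∏(1−qᵢ) over the active causes.
P(price drop) = 0.02×0.7×0.79 + 0.853×0.7×0.21 + 0.5492×0.3×0.79 + 0.93238×0.3×0.21 = 0.011060 + 0.125391 + 0.130160 + 0.058740 = 0.325351
Restricting to configurations with sector-wide selloff present: 0.130160 + 0.058740 = 0.188900.
Hence the posterior is 0.188900/0.325351 ≈ 0.5806.

Now also conditioning on poor earnings report=true:
P(price drop | poor earnings report) = 0.853×0.7 + 0.93238×0.3 = 0.597100 + 0.279714 = 0.876814
The sector-wide selloff-present share is 0.93238×0.3 = 0.279714.
So P(sector-wide selloff | price drop, poor earnings report) = 0.279714/0.876814 ≈ 0.3190.
This is intercausal reasoning (explaining away): once poor earnings report accounts for the price drop, sector-wide selloff becomes less likely.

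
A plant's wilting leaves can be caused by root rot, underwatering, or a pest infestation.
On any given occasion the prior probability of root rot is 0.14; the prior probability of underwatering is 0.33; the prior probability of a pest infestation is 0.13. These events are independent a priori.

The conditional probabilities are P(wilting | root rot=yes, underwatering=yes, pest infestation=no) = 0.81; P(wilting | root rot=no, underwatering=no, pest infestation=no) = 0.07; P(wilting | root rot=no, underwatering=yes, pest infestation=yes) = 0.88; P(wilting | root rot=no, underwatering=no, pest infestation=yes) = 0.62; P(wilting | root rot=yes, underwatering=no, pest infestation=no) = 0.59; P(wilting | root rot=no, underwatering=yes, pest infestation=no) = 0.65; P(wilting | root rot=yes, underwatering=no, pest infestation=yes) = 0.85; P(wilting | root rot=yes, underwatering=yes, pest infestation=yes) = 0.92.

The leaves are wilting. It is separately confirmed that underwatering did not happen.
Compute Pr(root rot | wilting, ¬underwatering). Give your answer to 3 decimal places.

Pr(root rot | wilting, ¬underwatering) ≈ 0.418

Sum P(wilting|·) weighted by the priors over the 4 (root rot, pest infestation) configurations:
  P(wilting | ¬underwatering) = 0.07×0.86×0.87 + 0.62×0.86×0.13 + 0.59×0.14×0.87 + 0.85×0.14×0.13
        = 0.052374 + 0.069316 + 0.071862 + 0.015470 = 0.209022
Keeping only the root rot-present terms gives 0.087332, so
  P(root rot | wilting, ¬underwatering) = 0.087332 / 0.209022 ≈ 0.418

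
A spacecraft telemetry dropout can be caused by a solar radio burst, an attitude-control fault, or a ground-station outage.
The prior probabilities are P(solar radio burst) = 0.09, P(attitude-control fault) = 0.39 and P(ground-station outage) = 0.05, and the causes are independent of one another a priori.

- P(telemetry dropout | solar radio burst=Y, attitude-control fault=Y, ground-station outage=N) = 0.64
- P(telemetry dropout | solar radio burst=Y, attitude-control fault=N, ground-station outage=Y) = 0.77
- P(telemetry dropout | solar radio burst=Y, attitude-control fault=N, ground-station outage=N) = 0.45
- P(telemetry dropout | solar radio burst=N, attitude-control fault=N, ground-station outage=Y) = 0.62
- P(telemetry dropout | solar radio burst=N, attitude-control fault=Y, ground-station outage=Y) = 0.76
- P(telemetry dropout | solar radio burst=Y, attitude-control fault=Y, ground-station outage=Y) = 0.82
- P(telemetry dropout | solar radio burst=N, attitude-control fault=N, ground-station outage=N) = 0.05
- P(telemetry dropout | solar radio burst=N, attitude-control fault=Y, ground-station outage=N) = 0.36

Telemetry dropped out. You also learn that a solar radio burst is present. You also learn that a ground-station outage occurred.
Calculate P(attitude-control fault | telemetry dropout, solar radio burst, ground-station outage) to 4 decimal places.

Weight on attitude-control fault=true, given the evidence: 0.82×0.39 = 0.319800
The normalizing constant is 0.77×0.61 + 0.82×0.39 = 0.789500
P(attitude-control fault | telemetry dropout, solar radio burst, ground-station outage) = 0.319800/0.789500 ≈ 0.4051

P(attitude-control fault | telemetry dropout, solar radio burst, ground-station outage) ≈ 0.4051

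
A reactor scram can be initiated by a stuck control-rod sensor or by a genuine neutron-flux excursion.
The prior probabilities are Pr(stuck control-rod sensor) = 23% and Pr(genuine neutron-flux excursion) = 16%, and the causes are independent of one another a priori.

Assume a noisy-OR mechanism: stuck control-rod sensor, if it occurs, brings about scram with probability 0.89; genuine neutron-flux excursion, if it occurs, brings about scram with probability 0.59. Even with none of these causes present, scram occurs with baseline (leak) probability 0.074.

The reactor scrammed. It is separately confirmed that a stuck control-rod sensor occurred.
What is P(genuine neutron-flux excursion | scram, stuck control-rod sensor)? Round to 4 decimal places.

P(genuine neutron-flux excursion | scram, stuck control-rod sensor) ≈ 0.1689

Under noisy-OR, P(scram | causes) = 1 − (1−0.074)·∏(1−qᵢ) over the active causes.
Sum P(scram|·) weighted by the priors over both values of genuine neutron-flux excursion:
  P(scram | stuck control-rod sensor) = 0.89814*0.84 + 0.958237*0.16
        = 0.754438 + 0.153318 = 0.907756
Configurations with genuine neutron-flux excursion contribute 0.153318, so
  P(genuine neutron-flux excursion | scram, stuck control-rod sensor) = 0.153318 / 0.907756 ≈ 0.1689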